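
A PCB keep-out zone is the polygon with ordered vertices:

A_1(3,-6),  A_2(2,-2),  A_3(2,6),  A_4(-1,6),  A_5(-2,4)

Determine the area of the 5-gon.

24

A_1→A_2: (3)(-2) − (2)(-6) = 6
A_2→A_3: (2)(6) − (2)(-2) = 16
A_3→A_4: (2)(6) − (-1)(6) = 18
A_4→A_5: (-1)(4) − (-2)(6) = 8
A_5→A_1: (-2)(-6) − (3)(4) = 0
Σ = 48
Area = |Σ|/2 = 24.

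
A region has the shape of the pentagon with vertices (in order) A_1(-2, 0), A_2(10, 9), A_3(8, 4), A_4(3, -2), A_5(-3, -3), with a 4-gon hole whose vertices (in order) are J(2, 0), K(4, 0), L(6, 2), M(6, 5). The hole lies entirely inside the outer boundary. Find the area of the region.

41.5

Outer boundary:
Apply the surveyor's formula: 2A = Σ (x_i·y_{i+1} − x_{i+1}·y_i), indices taken mod 5.
Σ = (-18) + (-32) + (-28) + (-15) + (-6) = -99
Area = |Σ|/2 = 49.5.
Hole:
Apply Gauss's area formula: 2A = Σ (x_i·y_{i+1} − x_{i+1}·y_i), indices taken mod 4.
Σ = (0) + (8) + (18) + (-10) = 16
Area = |Σ|/2 = 8.
Net area = 49.5 − 8 = 41.5.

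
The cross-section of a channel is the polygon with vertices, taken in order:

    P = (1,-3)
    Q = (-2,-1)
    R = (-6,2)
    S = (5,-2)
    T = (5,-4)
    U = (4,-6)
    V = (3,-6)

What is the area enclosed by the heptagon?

24

Apply the shoelace (surveyor's) formula: 2A = Σ (x_i·y_{i+1} − x_{i+1}·y_i), indices taken mod 7.
Σ = (-7) + (-10) + (2) + (-10) + (-14) + (-6) + (-3) = -48
Area = |Σ|/2 = 24.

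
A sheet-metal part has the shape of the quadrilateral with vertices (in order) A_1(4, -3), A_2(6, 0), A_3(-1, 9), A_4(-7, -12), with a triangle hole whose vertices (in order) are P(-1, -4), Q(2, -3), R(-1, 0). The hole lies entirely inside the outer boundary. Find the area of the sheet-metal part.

102

Outer boundary:
Σ = (18) + (54) + (75) + (69) = 216
Area = |Σ|/2 = 108.
Hole:
Apply the surveyor's formula: 2A = Σ (x_i·y_{i+1} − x_{i+1}·y_i), indices taken mod 3.
Σ = (11) + (-3) + (4) = 12
Area = |Σ|/2 = 6.
Net area = 108 − 6 = 102.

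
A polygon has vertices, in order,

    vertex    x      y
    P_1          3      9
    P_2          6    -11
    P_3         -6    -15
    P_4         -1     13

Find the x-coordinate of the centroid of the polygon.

19/96

Apply the shoelace (surveyor's) formula. First the cross-terms c_i = x_i·y_{i+1} − x_{i+1}·y_i:
  -87, -156, -93, -48  ⇒  2A = -384, A = -192.
Then Σ (x_i + x_{i+1})·c_i = -228, so x̄ = -228 / (6·(-192)) = 19/96.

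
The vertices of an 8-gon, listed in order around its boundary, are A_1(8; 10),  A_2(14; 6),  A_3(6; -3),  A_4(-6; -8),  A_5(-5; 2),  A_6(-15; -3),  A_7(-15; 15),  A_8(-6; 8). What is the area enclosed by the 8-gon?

Apply Gauss's area formula: 2A = Σ (x_i·y_{i+1} − x_{i+1}·y_i), indices taken mod 8.
Σ = (-92) + (-78) + (-66) + (-52) + (45) + (-270) + (-30) + (-124) = -667
Area = |Σ|/2 = 333.5.

333.5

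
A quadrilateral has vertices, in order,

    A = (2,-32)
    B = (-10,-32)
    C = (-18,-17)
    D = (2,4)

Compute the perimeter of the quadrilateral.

|AB| = √((-12)² + (0)²) = √144 = 12
|BC| = √((-8)² + (15)²) = √289 = 17
|CD| = √((20)² + (21)²) = √841 = 29
|DA| = √((0)² + (-36)²) = √1296 = 36
Perimeter = 12 + 17 + 29 + 36 = 94.

94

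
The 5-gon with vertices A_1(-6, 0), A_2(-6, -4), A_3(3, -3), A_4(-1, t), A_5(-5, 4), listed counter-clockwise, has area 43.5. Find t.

2

The doubled signed area Σ (x_i y_{i+1} − x_{i+1} y_i) is linear in t.
With t=0 it equals 71; the coefficient of t is 8 (from the two edges through A_4).
So 8·t + 71 = 2·43.5 = 87 ⇒ t = 2.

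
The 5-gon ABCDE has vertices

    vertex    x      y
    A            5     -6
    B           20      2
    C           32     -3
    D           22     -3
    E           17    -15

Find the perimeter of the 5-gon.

|AB| = √((15)² + (8)²) = √289 = 17
|BC| = √((12)² + (-5)²) = √169 = 13
|CD| = √((-10)² + (0)²) = √100 = 10
|DE| = √((-5)² + (-12)²) = √169 = 13
|EA| = √((-12)² + (9)²) = √225 = 15
Perimeter = 17 + 13 + 10 + 13 + 15 = 68.

68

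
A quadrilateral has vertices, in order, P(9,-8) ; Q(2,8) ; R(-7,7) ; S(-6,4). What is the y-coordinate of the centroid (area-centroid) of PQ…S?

289/138

Apply the surveyor's formula. First the cross-terms c_i = x_i·y_{i+1} − x_{i+1}·y_i:
  88, 70, 14, 12  ⇒  2A = 184, A = 92.
Then Σ (y_i + y_{i+1})·c_i = 1156, so ȳ = 1156 / (6·92) = 289/138.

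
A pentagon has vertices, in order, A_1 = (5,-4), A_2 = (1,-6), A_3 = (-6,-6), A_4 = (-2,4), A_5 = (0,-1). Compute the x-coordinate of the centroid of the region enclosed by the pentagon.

Apply the shoelace (surveyor's) formula. First the cross-terms c_i = x_i·y_{i+1} − x_{i+1}·y_i:
  -26, -42, -36, 2, 5  ⇒  2A = -97, A = -48.5.
Then Σ (x_i + x_{i+1})·c_i = 363, so x̄ = 363 / (6·(-48.5)) = -121/97.

-121/97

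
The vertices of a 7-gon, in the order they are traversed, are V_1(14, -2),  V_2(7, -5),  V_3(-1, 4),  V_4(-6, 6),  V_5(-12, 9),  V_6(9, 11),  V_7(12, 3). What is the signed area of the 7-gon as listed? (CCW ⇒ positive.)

-190.5

Cross-terms: -56, 23, 18, 18, -213, -105, -66  ⇒  Σ = -381
Signed area = Σ/2 = -190.5 (negative ⇒ clockwise traversal).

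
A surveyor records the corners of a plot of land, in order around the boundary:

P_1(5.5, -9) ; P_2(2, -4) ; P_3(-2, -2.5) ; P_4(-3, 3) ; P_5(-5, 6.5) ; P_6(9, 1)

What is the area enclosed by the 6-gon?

Apply the shoelace formula: 2A = Σ (x_i·y_{i+1} − x_{i+1}·y_i), indices taken mod 6.
Cross-terms: -4, -13, -13.5, -4.5, -63.5, -86.5  ⇒  Σ = -185
Area = |Σ|/2 = 92.5.

92.5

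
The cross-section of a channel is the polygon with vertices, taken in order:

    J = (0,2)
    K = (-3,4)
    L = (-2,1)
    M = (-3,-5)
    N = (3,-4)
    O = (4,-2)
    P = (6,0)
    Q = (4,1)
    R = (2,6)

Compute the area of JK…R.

52.5

Apply Gauss's area formula: 2A = Σ (x_i·y_{i+1} − x_{i+1}·y_i), indices taken mod 9.
Σ = (6) + (5) + (13) + (27) + (10) + (12) + (6) + (22) + (4) = 105
Area = |Σ|/2 = 52.5.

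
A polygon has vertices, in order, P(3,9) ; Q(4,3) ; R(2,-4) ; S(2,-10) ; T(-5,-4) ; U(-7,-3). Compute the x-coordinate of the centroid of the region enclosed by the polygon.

-59/186

Apply the shoelace (surveyor's) formula. First the cross-terms c_i = x_i·y_{i+1} − x_{i+1}·y_i:
  -27, -22, -12, -58, -13, -54  ⇒  2A = -186, A = -93.
Then Σ (x_i + x_{i+1})·c_i = 177, so x̄ = 177 / (6·(-93)) = -59/186.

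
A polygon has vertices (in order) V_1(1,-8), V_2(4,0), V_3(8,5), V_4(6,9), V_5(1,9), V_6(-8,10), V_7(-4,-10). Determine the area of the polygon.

191.5

Cross-terms: 32, 20, 42, 45, 82, 120, 42  ⇒  Σ = 383
Area = |Σ|/2 = 191.5.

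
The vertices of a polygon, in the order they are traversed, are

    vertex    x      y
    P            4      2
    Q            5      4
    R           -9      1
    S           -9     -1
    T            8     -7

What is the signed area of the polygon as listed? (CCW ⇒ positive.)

Apply the shoelace formula: 2A = Σ (x_i·y_{i+1} − x_{i+1}·y_i), indices taken mod 5.
Cross-terms: 6, 41, 18, 71, 44  ⇒  Σ = 180
Signed area = Σ/2 = 90 (positive ⇒ counter-clockwise traversal).

90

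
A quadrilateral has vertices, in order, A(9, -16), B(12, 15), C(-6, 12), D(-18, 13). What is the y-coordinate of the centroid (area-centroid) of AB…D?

Apply the surveyor's formula. First the cross-terms c_i = x_i·y_{i+1} − x_{i+1}·y_i:
  327, 234, 138, 171  ⇒  2A = 870, A = 435.
Then Σ (y_i + y_{i+1})·c_i = 8928, so ȳ = 8928 / (6·435) = 496/145.

496/145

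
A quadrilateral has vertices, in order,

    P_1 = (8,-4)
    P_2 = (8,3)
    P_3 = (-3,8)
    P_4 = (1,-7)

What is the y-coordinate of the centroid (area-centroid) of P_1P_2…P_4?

Apply the surveyor's formula. First the cross-terms c_i = x_i·y_{i+1} − x_{i+1}·y_i:
  56, 73, 13, 52  ⇒  2A = 194, A = 97.
Then Σ (y_i + y_{i+1})·c_i = 188, so ȳ = 188 / (6·97) = 94/291.

94/291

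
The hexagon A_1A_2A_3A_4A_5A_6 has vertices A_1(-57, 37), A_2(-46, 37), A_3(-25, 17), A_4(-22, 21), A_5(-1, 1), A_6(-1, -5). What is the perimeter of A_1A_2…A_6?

|A_1A_2| = √((11)² + (0)²) = √121 = 11
|A_2A_3| = √((21)² + (-20)²) = √841 = 29
|A_3A_4| = √((3)² + (4)²) = √25 = 5
|A_4A_5| = √((21)² + (-20)²) = √841 = 29
|A_5A_6| = √((0)² + (-6)²) = √36 = 6
|A_6A_1| = √((-56)² + (42)²) = √4900 = 70
Perimeter = 11 + 29 + 5 + 29 + 6 + 70 = 150.

150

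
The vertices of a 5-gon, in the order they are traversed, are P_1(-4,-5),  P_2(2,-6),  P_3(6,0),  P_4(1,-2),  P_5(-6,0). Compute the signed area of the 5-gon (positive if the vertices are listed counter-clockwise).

Apply the shoelace formula: 2A = Σ (x_i·y_{i+1} − x_{i+1}·y_i), indices taken mod 5.
Σ = (34) + (36) + (-12) + (-12) + (30) = 76
Signed area = Σ/2 = 38 (positive ⇒ counter-clockwise traversal).

38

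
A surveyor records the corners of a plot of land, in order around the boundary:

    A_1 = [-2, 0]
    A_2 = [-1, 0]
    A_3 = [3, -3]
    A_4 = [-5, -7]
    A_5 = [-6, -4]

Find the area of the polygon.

Apply the shoelace (surveyor's) formula: 2A = Σ (x_i·y_{i+1} − x_{i+1}·y_i), indices taken mod 5.
Σ = (0) + (3) + (-36) + (-22) + (-8) = -63
Area = |Σ|/2 = 31.5.

31.5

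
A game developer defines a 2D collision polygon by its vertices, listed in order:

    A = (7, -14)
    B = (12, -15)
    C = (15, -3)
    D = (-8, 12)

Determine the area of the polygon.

Apply the surveyor's formula: 2A = Σ (x_i·y_{i+1} − x_{i+1}·y_i), indices taken mod 4.
Σ = (63) + (189) + (156) + (28) = 436
Area = |Σ|/2 = 218.

218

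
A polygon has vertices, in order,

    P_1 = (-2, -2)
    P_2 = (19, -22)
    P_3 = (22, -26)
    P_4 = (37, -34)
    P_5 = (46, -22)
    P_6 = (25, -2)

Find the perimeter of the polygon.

|P_1P_2| = √((21)² + (-20)²) = √841 = 29
|P_2P_3| = √((3)² + (-4)²) = √25 = 5
|P_3P_4| = √((15)² + (-8)²) = √289 = 17
|P_4P_5| = √((9)² + (12)²) = √225 = 15
|P_5P_6| = √((-21)² + (20)²) = √841 = 29
|P_6P_1| = √((-27)² + (0)²) = √729 = 27
Perimeter = 29 + 5 + 17 + 15 + 29 + 27 = 122.

122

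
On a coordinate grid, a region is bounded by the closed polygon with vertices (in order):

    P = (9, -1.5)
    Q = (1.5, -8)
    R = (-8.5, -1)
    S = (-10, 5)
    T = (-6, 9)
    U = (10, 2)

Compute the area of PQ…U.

193.375

Σ = (-69.75) + (-69.5) + (-52.5) + (-60) + (-102) + (-33) = -386.75
Area = |Σ|/2 = 193.375.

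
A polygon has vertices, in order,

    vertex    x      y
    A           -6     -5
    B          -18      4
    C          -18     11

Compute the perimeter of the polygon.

42

|AB| = √((-12)² + (9)²) = √225 = 15
|BC| = √((0)² + (7)²) = √49 = 7
|CA| = √((12)² + (-16)²) = √400 = 20
Perimeter = 15 + 7 + 20 = 42.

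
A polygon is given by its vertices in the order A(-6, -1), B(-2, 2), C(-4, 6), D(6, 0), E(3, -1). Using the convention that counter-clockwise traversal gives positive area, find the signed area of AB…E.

-34.5

A→B: (-6)(2) − (-2)(-1) = -14
B→C: (-2)(6) − (-4)(2) = -4
C→D: (-4)(0) − (6)(6) = -36
D→E: (6)(-1) − (3)(0) = -6
E→A: (3)(-1) − (-6)(-1) = -9
Σ = -69
Signed area = Σ/2 = -34.5 (negative ⇒ clockwise traversal).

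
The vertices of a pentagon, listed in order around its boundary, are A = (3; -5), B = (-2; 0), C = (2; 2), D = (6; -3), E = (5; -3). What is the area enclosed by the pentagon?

Cross-terms: -10, -4, -18, -3, -16  ⇒  Σ = -51
Area = |Σ|/2 = 25.5.

25.5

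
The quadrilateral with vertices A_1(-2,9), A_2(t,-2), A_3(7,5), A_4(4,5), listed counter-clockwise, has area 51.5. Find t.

-6

Write out the shoelace sum; only the two edges meeting at A_2 involve t:
2·Area = [((-2)·(-2) − t·9) + (t·5 − 7·(-2))] + 61
       = -4·t + 79 = 103
⇒ t = -6.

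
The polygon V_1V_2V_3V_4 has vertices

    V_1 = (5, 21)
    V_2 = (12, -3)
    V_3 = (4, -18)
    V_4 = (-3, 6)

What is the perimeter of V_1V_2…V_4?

84

|V_1V_2| = √((7)² + (-24)²) = √625 = 25
|V_2V_3| = √((-8)² + (-15)²) = √289 = 17
|V_3V_4| = √((-7)² + (24)²) = √625 = 25
|V_4V_1| = √((8)² + (15)²) = √289 = 17
Perimeter = 25 + 17 + 25 + 17 = 84.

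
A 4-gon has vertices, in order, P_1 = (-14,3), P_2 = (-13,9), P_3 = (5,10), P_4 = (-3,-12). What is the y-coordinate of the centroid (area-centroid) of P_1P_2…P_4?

Apply the shoelace (surveyor's) formula. First the cross-terms c_i = x_i·y_{i+1} − x_{i+1}·y_i:
  -87, -175, -30, -177  ⇒  2A = -469, A = -234.5.
Then Σ (y_i + y_{i+1})·c_i = -2716, so ȳ = -2716 / (6·(-234.5)) = 388/201.

388/201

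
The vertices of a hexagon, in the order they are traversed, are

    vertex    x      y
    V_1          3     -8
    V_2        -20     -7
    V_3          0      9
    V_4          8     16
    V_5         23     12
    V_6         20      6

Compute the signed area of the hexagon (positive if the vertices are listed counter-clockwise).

Apply Gauss's area formula: 2A = Σ (x_i·y_{i+1} − x_{i+1}·y_i), indices taken mod 6.
V_1→V_2: (3)(-7) − (-20)(-8) = -181
V_2→V_3: (-20)(9) − (0)(-7) = -180
V_3→V_4: (0)(16) − (8)(9) = -72
V_4→V_5: (8)(12) − (23)(16) = -272
V_5→V_6: (23)(6) − (20)(12) = -102
V_6→V_1: (20)(-8) − (3)(6) = -178
Σ = -985
Signed area = Σ/2 = -492.5 (negative ⇒ clockwise traversal).

-492.5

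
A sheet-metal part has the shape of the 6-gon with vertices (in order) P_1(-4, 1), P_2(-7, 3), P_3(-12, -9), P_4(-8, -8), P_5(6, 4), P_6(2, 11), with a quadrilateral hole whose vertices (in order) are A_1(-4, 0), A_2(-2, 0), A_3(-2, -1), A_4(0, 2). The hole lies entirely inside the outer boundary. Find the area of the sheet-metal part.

Outer boundary:
Apply the shoelace (surveyor's) formula: 2A = Σ (x_i·y_{i+1} − x_{i+1}·y_i), indices taken mod 6.
Σ = (-5) + (99) + (24) + (16) + (58) + (46) = 238
Area = |Σ|/2 = 119.
Hole:
Σ = (0) + (2) + (-4) + (8) = 6
Area = |Σ|/2 = 3.
Net area = 119 − 3 = 116.

116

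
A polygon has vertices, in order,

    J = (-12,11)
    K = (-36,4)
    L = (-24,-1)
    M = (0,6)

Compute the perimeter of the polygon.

76

|JK| = √((-24)² + (-7)²) = √625 = 25
|KL| = √((12)² + (-5)²) = √169 = 13
|LM| = √((24)² + (7)²) = √625 = 25
|MJ| = √((-12)² + (5)²) = √169 = 13
Perimeter = 25 + 13 + 25 + 13 = 76.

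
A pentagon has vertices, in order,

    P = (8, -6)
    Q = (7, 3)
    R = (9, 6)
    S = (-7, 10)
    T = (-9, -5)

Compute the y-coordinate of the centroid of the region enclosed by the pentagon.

205/162

Apply Gauss's area formula. First the cross-terms c_i = x_i·y_{i+1} − x_{i+1}·y_i:
  66, 15, 132, 125, 94  ⇒  2A = 432, A = 216.
Then Σ (y_i + y_{i+1})·c_i = 1640, so ȳ = 1640 / (6·216) = 205/162.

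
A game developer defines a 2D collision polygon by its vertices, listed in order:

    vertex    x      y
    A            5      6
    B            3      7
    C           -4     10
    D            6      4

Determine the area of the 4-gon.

7.5

Apply the shoelace formula: 2A = Σ (x_i·y_{i+1} − x_{i+1}·y_i), indices taken mod 4.
Cross-terms: 17, 58, -76, 16  ⇒  Σ = 15
Area = |Σ|/2 = 7.5.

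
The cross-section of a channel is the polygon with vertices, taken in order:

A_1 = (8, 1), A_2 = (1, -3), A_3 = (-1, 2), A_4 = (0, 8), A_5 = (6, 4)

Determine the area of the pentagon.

54

Apply the surveyor's formula: 2A = Σ (x_i·y_{i+1} − x_{i+1}·y_i), indices taken mod 5.
A_1→A_2: (8)(-3) − (1)(1) = -25
A_2→A_3: (1)(2) − (-1)(-3) = -1
A_3→A_4: (-1)(8) − (0)(2) = -8
A_4→A_5: (0)(4) − (6)(8) = -48
A_5→A_1: (6)(1) − (8)(4) = -26
Σ = -108
Area = |Σ|/2 = 54.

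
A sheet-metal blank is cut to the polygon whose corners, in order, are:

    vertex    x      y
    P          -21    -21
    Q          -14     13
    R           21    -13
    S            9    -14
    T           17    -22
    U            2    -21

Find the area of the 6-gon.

Apply the shoelace (surveyor's) formula: 2A = Σ (x_i·y_{i+1} − x_{i+1}·y_i), indices taken mod 6.
Cross-terms: -567, -91, -177, 40, -313, -483  ⇒  Σ = -1591
Area = |Σ|/2 = 795.5.

795.5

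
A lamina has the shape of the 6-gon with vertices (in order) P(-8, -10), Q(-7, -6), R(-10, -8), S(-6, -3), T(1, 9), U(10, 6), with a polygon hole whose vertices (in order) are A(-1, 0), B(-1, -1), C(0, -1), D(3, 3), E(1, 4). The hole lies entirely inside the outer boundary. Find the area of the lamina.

Outer boundary:
Σ = (-22) + (-4) + (-18) + (-51) + (-84) + (-52) = -231
Area = |Σ|/2 = 115.5.
Hole:
A→B: (-1)(-1) − (-1)(0) = 1
B→C: (-1)(-1) − (0)(-1) = 1
C→D: (0)(3) − (3)(-1) = 3
D→E: (3)(4) − (1)(3) = 9
E→A: (1)(0) − (-1)(4) = 4
Σ = 18
Area = |Σ|/2 = 9.
Net area = 115.5 − 9 = 106.5.

106.5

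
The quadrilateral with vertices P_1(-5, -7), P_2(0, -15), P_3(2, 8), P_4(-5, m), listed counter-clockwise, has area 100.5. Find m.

3

Write out the shoelace sum; only the two edges meeting at P_4 involve m:
2·Area = [(2·m − (-5)·8) + ((-5)·(-7) − (-5)·m)] + 105
       = 7·m + 180 = 201
⇒ m = 3.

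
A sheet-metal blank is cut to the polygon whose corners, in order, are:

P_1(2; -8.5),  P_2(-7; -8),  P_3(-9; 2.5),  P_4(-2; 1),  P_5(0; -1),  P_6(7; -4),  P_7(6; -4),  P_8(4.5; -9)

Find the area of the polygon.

P_1→P_2: (2)(-8) − (-7)(-8.5) = -75.5
P_2→P_3: (-7)(2.5) − (-9)(-8) = -89.5
P_3→P_4: (-9)(1) − (-2)(2.5) = -4
P_4→P_5: (-2)(-1) − (0)(1) = 2
P_5→P_6: (0)(-4) − (7)(-1) = 7
P_6→P_7: (7)(-4) − (6)(-4) = -4
P_7→P_8: (6)(-9) − (4.5)(-4) = -36
P_8→P_1: (4.5)(-8.5) − (2)(-9) = -20.25
Σ = -220.25
Area = |Σ|/2 = 110.125.

110.125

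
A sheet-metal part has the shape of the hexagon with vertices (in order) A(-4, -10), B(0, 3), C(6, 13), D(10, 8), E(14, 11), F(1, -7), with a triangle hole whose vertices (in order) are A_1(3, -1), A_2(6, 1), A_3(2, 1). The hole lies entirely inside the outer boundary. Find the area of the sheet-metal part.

126.5

Outer boundary:
Apply the shoelace (surveyor's) formula: 2A = Σ (x_i·y_{i+1} − x_{i+1}·y_i), indices taken mod 6.
Cross-terms: -12, -18, -82, -2, -109, -38  ⇒  Σ = -261
Area = |Σ|/2 = 130.5.
Hole:
A_1→A_2: (3)(1) − (6)(-1) = 9
A_2→A_3: (6)(1) − (2)(1) = 4
A_3→A_1: (2)(-1) − (3)(1) = -5
Σ = 8
Area = |Σ|/2 = 4.
Net area = 130.5 − 4 = 126.5.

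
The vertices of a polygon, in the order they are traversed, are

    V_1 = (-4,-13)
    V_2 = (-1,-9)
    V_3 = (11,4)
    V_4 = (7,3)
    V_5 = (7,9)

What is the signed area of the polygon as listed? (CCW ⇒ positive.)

Σ = (23) + (95) + (5) + (42) + (-55) = 110
Signed area = Σ/2 = 55 (positive ⇒ counter-clockwise traversal).

55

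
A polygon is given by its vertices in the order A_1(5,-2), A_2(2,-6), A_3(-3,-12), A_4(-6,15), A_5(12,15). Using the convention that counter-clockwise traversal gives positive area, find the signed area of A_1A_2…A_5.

-277

A_1→A_2: (5)(-6) − (2)(-2) = -26
A_2→A_3: (2)(-12) − (-3)(-6) = -42
A_3→A_4: (-3)(15) − (-6)(-12) = -117
A_4→A_5: (-6)(15) − (12)(15) = -270
A_5→A_1: (12)(-2) − (5)(15) = -99
Σ = -554
Signed area = Σ/2 = -277 (negative ⇒ clockwise traversal).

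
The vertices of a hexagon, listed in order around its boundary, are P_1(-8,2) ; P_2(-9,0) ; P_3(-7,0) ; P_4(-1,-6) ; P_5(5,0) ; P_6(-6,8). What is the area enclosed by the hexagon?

Apply the surveyor's formula: 2A = Σ (x_i·y_{i+1} − x_{i+1}·y_i), indices taken mod 6.
Cross-terms: 18, 0, 42, 30, 40, 52  ⇒  Σ = 182
Area = |Σ|/2 = 91.

91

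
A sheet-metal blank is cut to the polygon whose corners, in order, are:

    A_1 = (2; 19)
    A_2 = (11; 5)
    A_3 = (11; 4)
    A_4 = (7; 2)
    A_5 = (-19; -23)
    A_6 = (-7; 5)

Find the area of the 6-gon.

Apply the shoelace (surveyor's) formula: 2A = Σ (x_i·y_{i+1} − x_{i+1}·y_i), indices taken mod 6.
Cross-terms: -199, -11, -6, -123, -256, -143  ⇒  Σ = -738
Area = |Σ|/2 = 369.

369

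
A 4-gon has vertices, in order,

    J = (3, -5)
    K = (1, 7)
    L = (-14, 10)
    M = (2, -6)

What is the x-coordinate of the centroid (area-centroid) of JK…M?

-338/103

Apply the shoelace (surveyor's) formula. First the cross-terms c_i = x_i·y_{i+1} − x_{i+1}·y_i:
  26, 108, 64, 8  ⇒  2A = 206, A = 103.
Then Σ (x_i + x_{i+1})·c_i = -2028, so x̄ = -2028 / (6·103) = -338/103.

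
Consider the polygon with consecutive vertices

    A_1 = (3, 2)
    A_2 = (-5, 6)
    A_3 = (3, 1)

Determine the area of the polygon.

4

Apply the shoelace formula: 2A = Σ (x_i·y_{i+1} − x_{i+1}·y_i), indices taken mod 3.
Σ = (28) + (-23) + (3) = 8
Area = |Σ|/2 = 4.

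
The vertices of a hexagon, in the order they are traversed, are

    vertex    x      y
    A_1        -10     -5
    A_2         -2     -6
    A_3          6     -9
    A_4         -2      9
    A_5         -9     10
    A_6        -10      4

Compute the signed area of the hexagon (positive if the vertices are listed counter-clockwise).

Apply the shoelace formula: 2A = Σ (x_i·y_{i+1} − x_{i+1}·y_i), indices taken mod 6.
Σ = (50) + (54) + (36) + (61) + (64) + (90) = 355
Signed area = Σ/2 = 177.5 (positive ⇒ counter-clockwise traversal).

177.5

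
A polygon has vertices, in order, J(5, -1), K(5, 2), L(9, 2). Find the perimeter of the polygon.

|JK| = √((0)² + (3)²) = √9 = 3
|KL| = √((4)² + (0)²) = √16 = 4
|LJ| = √((-4)² + (-3)²) = √25 = 5
Perimeter = 3 + 4 + 5 = 12.

12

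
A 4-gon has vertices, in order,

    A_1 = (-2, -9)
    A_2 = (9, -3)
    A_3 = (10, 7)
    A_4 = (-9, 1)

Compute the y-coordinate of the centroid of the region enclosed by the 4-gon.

-47/63

Apply the shoelace (surveyor's) formula. First the cross-terms c_i = x_i·y_{i+1} − x_{i+1}·y_i:
  87, 93, 73, 83  ⇒  2A = 336, A = 168.
Then Σ (y_i + y_{i+1})·c_i = -752, so ȳ = -752 / (6·168) = -47/63.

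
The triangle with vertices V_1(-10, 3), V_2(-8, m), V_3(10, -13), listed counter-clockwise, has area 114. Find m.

Write out the shoelace sum; only the two edges meeting at V_2 involve m:
2·Area = [((-10)·m − (-8)·3) + ((-8)·(-13) − 10·m)] + -100
       = -20·m + 28 = 228
⇒ m = -10.

-10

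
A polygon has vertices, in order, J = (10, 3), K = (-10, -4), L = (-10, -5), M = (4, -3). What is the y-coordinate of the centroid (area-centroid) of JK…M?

-40/23

Apply Gauss's area formula. First the cross-terms c_i = x_i·y_{i+1} − x_{i+1}·y_i:
  -10, 10, 50, 42  ⇒  2A = 92, A = 46.
Then Σ (y_i + y_{i+1})·c_i = -480, so ȳ = -480 / (6·46) = -40/23.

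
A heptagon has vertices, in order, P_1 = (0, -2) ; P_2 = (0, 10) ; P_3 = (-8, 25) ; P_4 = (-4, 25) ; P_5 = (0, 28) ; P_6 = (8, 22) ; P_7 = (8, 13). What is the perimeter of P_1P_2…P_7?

|P_1P_2| = √((0)² + (12)²) = √144 = 12
|P_2P_3| = √((-8)² + (15)²) = √289 = 17
|P_3P_4| = √((4)² + (0)²) = √16 = 4
|P_4P_5| = √((4)² + (3)²) = √25 = 5
|P_5P_6| = √((8)² + (-6)²) = √100 = 10
|P_6P_7| = √((0)² + (-9)²) = √81 = 9
|P_7P_1| = √((-8)² + (-15)²) = √289 = 17
Perimeter = 12 + 17 + 4 + 5 + 10 + 9 + 17 = 74.

74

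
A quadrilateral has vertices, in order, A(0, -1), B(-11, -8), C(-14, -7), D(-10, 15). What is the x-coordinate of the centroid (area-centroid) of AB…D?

Apply the surveyor's formula. First the cross-terms c_i = x_i·y_{i+1} − x_{i+1}·y_i:
  -11, -35, -280, 10  ⇒  2A = -316, A = -158.
Then Σ (x_i + x_{i+1})·c_i = 7616, so x̄ = 7616 / (6·(-158)) = -1904/237.

-1904/237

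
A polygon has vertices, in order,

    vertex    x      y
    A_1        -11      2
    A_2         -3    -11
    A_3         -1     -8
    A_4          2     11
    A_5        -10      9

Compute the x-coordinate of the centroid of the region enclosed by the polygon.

-1127/264

Apply Gauss's area formula. First the cross-terms c_i = x_i·y_{i+1} − x_{i+1}·y_i:
  127, 13, 5, 128, 79  ⇒  2A = 352, A = 176.
Then Σ (x_i + x_{i+1})·c_i = -4508, so x̄ = -4508 / (6·176) = -1127/264.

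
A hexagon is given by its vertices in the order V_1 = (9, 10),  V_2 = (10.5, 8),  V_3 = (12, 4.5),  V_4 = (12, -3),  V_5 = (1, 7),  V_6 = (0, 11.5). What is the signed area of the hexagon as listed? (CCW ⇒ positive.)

-88.375

Apply the shoelace formula: 2A = Σ (x_i·y_{i+1} − x_{i+1}·y_i), indices taken mod 6.
Σ = (-33) + (-48.75) + (-90) + (87) + (11.5) + (-103.5) = -176.75
Signed area = Σ/2 = -88.375 (negative ⇒ clockwise traversal).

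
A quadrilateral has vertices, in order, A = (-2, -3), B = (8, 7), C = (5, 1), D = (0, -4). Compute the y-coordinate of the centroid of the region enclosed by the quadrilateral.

4/9

Apply the shoelace formula. First the cross-terms c_i = x_i·y_{i+1} − x_{i+1}·y_i:
  10, -27, -20, -8  ⇒  2A = -45, A = -22.5.
Then Σ (y_i + y_{i+1})·c_i = -60, so ȳ = -60 / (6·(-22.5)) = 4/9.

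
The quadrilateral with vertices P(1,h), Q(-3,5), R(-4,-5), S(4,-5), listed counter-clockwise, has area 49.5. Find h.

2

Write out the shoelace sum; only the two edges meeting at P involve h:
2·Area = [(4·h − 1·(-5)) + (1·5 − (-3)·h)] + 75
       = 7·h + 85 = 99
⇒ h = 2.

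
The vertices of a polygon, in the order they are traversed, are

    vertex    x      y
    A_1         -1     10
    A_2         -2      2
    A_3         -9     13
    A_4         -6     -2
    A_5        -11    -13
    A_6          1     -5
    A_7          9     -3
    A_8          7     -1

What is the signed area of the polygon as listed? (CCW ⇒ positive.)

Apply the shoelace (surveyor's) formula: 2A = Σ (x_i·y_{i+1} − x_{i+1}·y_i), indices taken mod 8.
Σ = (18) + (-8) + (96) + (56) + (68) + (42) + (12) + (69) = 353
Signed area = Σ/2 = 176.5 (positive ⇒ counter-clockwise traversal).

176.5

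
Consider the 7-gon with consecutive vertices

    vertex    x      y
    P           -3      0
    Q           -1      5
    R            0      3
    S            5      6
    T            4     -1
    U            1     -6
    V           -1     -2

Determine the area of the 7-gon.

49.5

Apply the shoelace formula: 2A = Σ (x_i·y_{i+1} − x_{i+1}·y_i), indices taken mod 7.
Σ = (-15) + (-3) + (-15) + (-29) + (-23) + (-8) + (-6) = -99
Area = |Σ|/2 = 49.5.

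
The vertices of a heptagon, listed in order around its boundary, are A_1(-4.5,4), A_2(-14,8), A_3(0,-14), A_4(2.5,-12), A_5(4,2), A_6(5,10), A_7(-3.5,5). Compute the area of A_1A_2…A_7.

201.25

Apply the shoelace formula: 2A = Σ (x_i·y_{i+1} − x_{i+1}·y_i), indices taken mod 7.
Σ = (20) + (196) + (35) + (53) + (30) + (60) + (8.5) = 402.5
Area = |Σ|/2 = 201.25.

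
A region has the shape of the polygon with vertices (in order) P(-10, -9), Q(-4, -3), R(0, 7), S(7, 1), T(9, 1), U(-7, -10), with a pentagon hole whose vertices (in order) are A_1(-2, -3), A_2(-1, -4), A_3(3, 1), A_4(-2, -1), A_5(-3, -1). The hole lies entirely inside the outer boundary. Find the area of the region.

Outer boundary:
Apply the surveyor's formula: 2A = Σ (x_i·y_{i+1} − x_{i+1}·y_i), indices taken mod 6.
P→Q: (-10)(-3) − (-4)(-9) = -6
Q→R: (-4)(7) − (0)(-3) = -28
R→S: (0)(1) − (7)(7) = -49
S→T: (7)(1) − (9)(1) = -2
T→U: (9)(-10) − (-7)(1) = -83
U→P: (-7)(-9) − (-10)(-10) = -37
Σ = -205
Area = |Σ|/2 = 102.5.
Hole:
Apply the shoelace formula: 2A = Σ (x_i·y_{i+1} − x_{i+1}·y_i), indices taken mod 5.
Σ = (5) + (11) + (-1) + (-1) + (7) = 21
Area = |Σ|/2 = 10.5.
Net area = 102.5 − 10.5 = 92.

92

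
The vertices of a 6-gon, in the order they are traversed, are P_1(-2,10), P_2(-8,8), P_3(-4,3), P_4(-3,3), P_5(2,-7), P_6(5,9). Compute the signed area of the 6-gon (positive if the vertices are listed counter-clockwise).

Apply the shoelace formula: 2A = Σ (x_i·y_{i+1} − x_{i+1}·y_i), indices taken mod 6.
Σ = (64) + (8) + (-3) + (15) + (53) + (68) = 205
Signed area = Σ/2 = 102.5 (positive ⇒ counter-clockwise traversal).

102.5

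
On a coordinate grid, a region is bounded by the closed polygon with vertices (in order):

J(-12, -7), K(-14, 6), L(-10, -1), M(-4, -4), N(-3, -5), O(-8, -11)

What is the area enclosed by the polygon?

67.5

Apply the surveyor's formula: 2A = Σ (x_i·y_{i+1} − x_{i+1}·y_i), indices taken mod 6.
Cross-terms: -170, 74, 36, 8, -7, -76  ⇒  Σ = -135
Area = |Σ|/2 = 67.5.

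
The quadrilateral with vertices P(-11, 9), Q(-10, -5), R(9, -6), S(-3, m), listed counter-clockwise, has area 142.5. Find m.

4

Write out the shoelace sum; only the two edges meeting at S involve m:
2·Area = [(9·m − (-3)·(-6)) + ((-3)·9 − (-11)·m)] + 250
       = 20·m + 205 = 285
⇒ m = 4.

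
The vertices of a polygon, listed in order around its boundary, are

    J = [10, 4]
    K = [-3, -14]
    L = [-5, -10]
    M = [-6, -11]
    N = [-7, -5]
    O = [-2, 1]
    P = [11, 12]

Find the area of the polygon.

J→K: (10)(-14) − (-3)(4) = -128
K→L: (-3)(-10) − (-5)(-14) = -40
L→M: (-5)(-11) − (-6)(-10) = -5
M→N: (-6)(-5) − (-7)(-11) = -47
N→O: (-7)(1) − (-2)(-5) = -17
O→P: (-2)(12) − (11)(1) = -35
P→J: (11)(4) − (10)(12) = -76
Σ = -348
Area = |Σ|/2 = 174.

174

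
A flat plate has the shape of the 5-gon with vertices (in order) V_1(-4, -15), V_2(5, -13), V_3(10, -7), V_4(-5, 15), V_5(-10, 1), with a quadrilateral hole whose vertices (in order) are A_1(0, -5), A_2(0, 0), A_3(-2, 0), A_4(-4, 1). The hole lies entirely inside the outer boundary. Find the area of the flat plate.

309

Outer boundary:
Σ = (127) + (95) + (115) + (145) + (154) = 636
Area = |Σ|/2 = 318.
Hole:
Σ = (0) + (0) + (-2) + (20) = 18
Area = |Σ|/2 = 9.
Net area = 318 − 9 = 309.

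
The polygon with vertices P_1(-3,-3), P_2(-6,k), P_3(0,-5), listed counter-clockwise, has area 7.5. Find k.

-6

The doubled signed area Σ (x_i y_{i+1} − x_{i+1} y_i) is linear in k.
With k=0 it equals -3; the coefficient of k is -3 (from the two edges through P_2).
So -3·k + -3 = 2·7.5 = 15 ⇒ k = -6.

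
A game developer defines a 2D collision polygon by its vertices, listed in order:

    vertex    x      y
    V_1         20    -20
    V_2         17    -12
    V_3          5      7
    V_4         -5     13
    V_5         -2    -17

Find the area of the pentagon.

Cross-terms: 100, 179, 100, 111, 380  ⇒  Σ = 870
Area = |Σ|/2 = 435.

435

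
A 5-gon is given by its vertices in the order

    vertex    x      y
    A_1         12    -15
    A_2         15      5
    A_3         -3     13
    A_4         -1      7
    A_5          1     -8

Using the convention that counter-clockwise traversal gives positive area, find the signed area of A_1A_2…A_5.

284.5

Apply Gauss's area formula: 2A = Σ (x_i·y_{i+1} − x_{i+1}·y_i), indices taken mod 5.
A_1→A_2: (12)(5) − (15)(-15) = 285
A_2→A_3: (15)(13) − (-3)(5) = 210
A_3→A_4: (-3)(7) − (-1)(13) = -8
A_4→A_5: (-1)(-8) − (1)(7) = 1
A_5→A_1: (1)(-15) − (12)(-8) = 81
Σ = 569
Signed area = Σ/2 = 284.5 (positive ⇒ counter-clockwise traversal).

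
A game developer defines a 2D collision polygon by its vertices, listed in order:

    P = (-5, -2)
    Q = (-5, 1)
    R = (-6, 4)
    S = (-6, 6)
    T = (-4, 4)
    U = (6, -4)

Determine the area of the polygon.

Apply the shoelace formula: 2A = Σ (x_i·y_{i+1} − x_{i+1}·y_i), indices taken mod 6.
Σ = (-15) + (-14) + (-12) + (0) + (-8) + (-32) = -81
Area = |Σ|/2 = 40.5.

40.5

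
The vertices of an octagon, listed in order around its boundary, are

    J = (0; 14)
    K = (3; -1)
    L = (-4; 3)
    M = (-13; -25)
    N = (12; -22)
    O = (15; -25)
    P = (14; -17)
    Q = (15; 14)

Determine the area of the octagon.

737

Apply the shoelace formula: 2A = Σ (x_i·y_{i+1} − x_{i+1}·y_i), indices taken mod 8.
Σ = (-42) + (5) + (139) + (586) + (30) + (95) + (451) + (210) = 1474
Area = |Σ|/2 = 737.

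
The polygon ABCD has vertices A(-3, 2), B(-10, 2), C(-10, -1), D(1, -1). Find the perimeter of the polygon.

26

|AB| = √((-7)² + (0)²) = √49 = 7
|BC| = √((0)² + (-3)²) = √9 = 3
|CD| = √((11)² + (0)²) = √121 = 11
|DA| = √((-4)² + (3)²) = √25 = 5
Perimeter = 7 + 3 + 11 + 5 = 26.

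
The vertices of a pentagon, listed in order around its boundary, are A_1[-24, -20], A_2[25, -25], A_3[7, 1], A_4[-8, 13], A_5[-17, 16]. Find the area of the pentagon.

1108

Apply the shoelace (surveyor's) formula: 2A = Σ (x_i·y_{i+1} − x_{i+1}·y_i), indices taken mod 5.
A_1→A_2: (-24)(-25) − (25)(-20) = 1100
A_2→A_3: (25)(1) − (7)(-25) = 200
A_3→A_4: (7)(13) − (-8)(1) = 99
A_4→A_5: (-8)(16) − (-17)(13) = 93
A_5→A_1: (-17)(-20) − (-24)(16) = 724
Σ = 2216
Area = |Σ|/2 = 1108.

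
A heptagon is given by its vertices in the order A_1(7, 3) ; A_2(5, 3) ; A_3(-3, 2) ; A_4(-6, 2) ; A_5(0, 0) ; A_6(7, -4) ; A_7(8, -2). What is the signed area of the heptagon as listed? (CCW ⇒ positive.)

Apply the surveyor's formula: 2A = Σ (x_i·y_{i+1} − x_{i+1}·y_i), indices taken mod 7.
Cross-terms: 6, 19, 6, 0, 0, 18, 38  ⇒  Σ = 87
Signed area = Σ/2 = 43.5 (positive ⇒ counter-clockwise traversal).

43.5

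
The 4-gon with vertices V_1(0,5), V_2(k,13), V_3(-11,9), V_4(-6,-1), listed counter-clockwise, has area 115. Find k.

13

Write out the shoelace sum; only the two edges meeting at V_2 involve k:
2·Area = [(0·13 − k·5) + (k·9 − (-11)·13)] + 35
       = 4·k + 178 = 230
⇒ k = 13.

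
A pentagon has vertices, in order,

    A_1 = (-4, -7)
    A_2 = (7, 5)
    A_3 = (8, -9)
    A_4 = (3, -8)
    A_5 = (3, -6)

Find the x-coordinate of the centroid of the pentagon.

Apply the surveyor's formula. First the cross-terms c_i = x_i·y_{i+1} − x_{i+1}·y_i:
  29, -103, -37, 6, -45  ⇒  2A = -150, A = -75.
Then Σ (x_i + x_{i+1})·c_i = -1784, so x̄ = -1784 / (6·(-75)) = 892/225.

892/225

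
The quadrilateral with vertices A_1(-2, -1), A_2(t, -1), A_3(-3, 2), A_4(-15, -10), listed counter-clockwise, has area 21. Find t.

Write out the shoelace sum; only the two edges meeting at A_2 involve t:
2·Area = [((-2)·(-1) − t·(-1)) + (t·2 − (-3)·(-1))] + 55
       = 3·t + 54 = 42
⇒ t = -4.

-4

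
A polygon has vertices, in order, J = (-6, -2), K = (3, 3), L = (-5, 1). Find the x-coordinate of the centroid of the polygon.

Apply the surveyor's formula. First the cross-terms c_i = x_i·y_{i+1} − x_{i+1}·y_i:
  -12, 18, 16  ⇒  2A = 22, A = 11.
Then Σ (x_i + x_{i+1})·c_i = -176, so x̄ = -176 / (6·11) = -8/3.

-8/3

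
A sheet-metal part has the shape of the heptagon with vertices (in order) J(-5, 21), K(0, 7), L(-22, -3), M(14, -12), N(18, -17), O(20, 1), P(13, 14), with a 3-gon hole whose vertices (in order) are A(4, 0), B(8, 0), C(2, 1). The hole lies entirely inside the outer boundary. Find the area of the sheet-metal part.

Outer boundary:
J→K: (-5)(7) − (0)(21) = -35
K→L: (0)(-3) − (-22)(7) = 154
L→M: (-22)(-12) − (14)(-3) = 306
M→N: (14)(-17) − (18)(-12) = -22
N→O: (18)(1) − (20)(-17) = 358
O→P: (20)(14) − (13)(1) = 267
P→J: (13)(21) − (-5)(14) = 343
Σ = 1371
Area = |Σ|/2 = 685.5.
Hole:
Σ = (0) + (8) + (-4) = 4
Area = |Σ|/2 = 2.
Net area = 685.5 − 2 = 683.5.

683.5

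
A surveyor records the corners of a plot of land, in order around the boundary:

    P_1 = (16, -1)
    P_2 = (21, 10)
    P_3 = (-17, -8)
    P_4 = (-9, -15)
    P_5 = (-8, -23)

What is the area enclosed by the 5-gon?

Σ = (181) + (2) + (183) + (87) + (376) = 829
Area = |Σ|/2 = 414.5.

414.5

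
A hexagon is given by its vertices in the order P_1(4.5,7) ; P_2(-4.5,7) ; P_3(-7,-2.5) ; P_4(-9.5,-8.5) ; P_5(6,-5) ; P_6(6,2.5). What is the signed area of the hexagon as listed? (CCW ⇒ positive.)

Apply the shoelace (surveyor's) formula: 2A = Σ (x_i·y_{i+1} − x_{i+1}·y_i), indices taken mod 6.
P_1→P_2: (4.5)(7) − (-4.5)(7) = 63
P_2→P_3: (-4.5)(-2.5) − (-7)(7) = 60.25
P_3→P_4: (-7)(-8.5) − (-9.5)(-2.5) = 35.75
P_4→P_5: (-9.5)(-5) − (6)(-8.5) = 98.5
P_5→P_6: (6)(2.5) − (6)(-5) = 45
P_6→P_1: (6)(7) − (4.5)(2.5) = 30.75
Σ = 333.25
Signed area = Σ/2 = 166.625 (positive ⇒ counter-clockwise traversal).

166.625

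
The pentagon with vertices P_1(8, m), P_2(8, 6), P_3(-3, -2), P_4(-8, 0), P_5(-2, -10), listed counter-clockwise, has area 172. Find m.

Write out the shoelace sum; only the two edges meeting at P_1 involve m:
2·Area = [((-2)·m − 8·(-10)) + (8·6 − 8·m)] + 66
       = -10·m + 194 = 344
⇒ m = -15.

-15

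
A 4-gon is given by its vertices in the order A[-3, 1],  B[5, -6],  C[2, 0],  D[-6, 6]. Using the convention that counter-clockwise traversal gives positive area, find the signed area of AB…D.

Apply the surveyor's formula: 2A = Σ (x_i·y_{i+1} − x_{i+1}·y_i), indices taken mod 4.
Cross-terms: 13, 12, 12, 12  ⇒  Σ = 49
Signed area = Σ/2 = 24.5 (positive ⇒ counter-clockwise traversal).

24.5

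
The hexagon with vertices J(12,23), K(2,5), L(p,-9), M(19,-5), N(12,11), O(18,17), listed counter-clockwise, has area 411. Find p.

Write out the shoelace sum; only the two edges meeting at L involve p:
2·Area = [(2·(-9) − p·5) + (p·(-5) − 19·(-9))] + 499
       = -10·p + 652 = 822
⇒ p = -17.

-17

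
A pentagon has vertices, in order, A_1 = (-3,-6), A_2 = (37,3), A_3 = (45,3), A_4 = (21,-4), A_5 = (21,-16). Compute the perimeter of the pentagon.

|A_1A_2| = √((40)² + (9)²) = √1681 = 41
|A_2A_3| = √((8)² + (0)²) = √64 = 8
|A_3A_4| = √((-24)² + (-7)²) = √625 = 25
|A_4A_5| = √((0)² + (-12)²) = √144 = 12
|A_5A_1| = √((-24)² + (10)²) = √676 = 26
Perimeter = 41 + 8 + 25 + 12 + 26 = 112.

112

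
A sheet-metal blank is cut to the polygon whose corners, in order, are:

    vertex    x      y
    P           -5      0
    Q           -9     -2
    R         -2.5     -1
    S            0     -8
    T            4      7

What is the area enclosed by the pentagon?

50.5

Σ = (10) + (4) + (20) + (32) + (35) = 101
Area = |Σ|/2 = 50.5.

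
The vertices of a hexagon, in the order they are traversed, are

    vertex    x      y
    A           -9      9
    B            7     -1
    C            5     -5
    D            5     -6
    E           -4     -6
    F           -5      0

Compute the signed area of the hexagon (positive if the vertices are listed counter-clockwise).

-109

Apply Gauss's area formula: 2A = Σ (x_i·y_{i+1} − x_{i+1}·y_i), indices taken mod 6.
Σ = (-54) + (-30) + (-5) + (-54) + (-30) + (-45) = -218
Signed area = Σ/2 = -109 (negative ⇒ clockwise traversal).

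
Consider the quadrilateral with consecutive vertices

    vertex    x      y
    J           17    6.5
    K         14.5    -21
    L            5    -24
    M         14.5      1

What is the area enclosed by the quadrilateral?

132

Cross-terms: -451.25, -243, 353, 77.25  ⇒  Σ = -264
Area = |Σ|/2 = 132.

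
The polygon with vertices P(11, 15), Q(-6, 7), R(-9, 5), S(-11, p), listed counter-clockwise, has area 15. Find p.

3

Write out the shoelace sum; only the two edges meeting at S involve p:
2·Area = [((-9)·p − (-11)·5) + ((-11)·15 − 11·p)] + 200
       = -20·p + 90 = 30
⇒ p = 3.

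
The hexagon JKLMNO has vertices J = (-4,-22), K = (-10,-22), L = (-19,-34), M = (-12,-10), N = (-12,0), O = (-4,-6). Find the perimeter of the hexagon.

|JK| = √((-6)² + (0)²) = √36 = 6
|KL| = √((-9)² + (-12)²) = √225 = 15
|LM| = √((7)² + (24)²) = √625 = 25
|MN| = √((0)² + (10)²) = √100 = 10
|NO| = √((8)² + (-6)²) = √100 = 10
|OJ| = √((0)² + (-16)²) = √256 = 16
Perimeter = 6 + 15 + 25 + 10 + 10 + 16 = 82.

82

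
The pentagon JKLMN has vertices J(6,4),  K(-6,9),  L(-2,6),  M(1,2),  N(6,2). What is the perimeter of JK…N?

|JK| = √((-12)² + (5)²) = √169 = 13
|KL| = √((4)² + (-3)²) = √25 = 5
|LM| = √((3)² + (-4)²) = √25 = 5
|MN| = √((5)² + (0)²) = √25 = 5
|NJ| = √((0)² + (2)²) = √4 = 2
Perimeter = 13 + 5 + 5 + 5 + 2 = 30.

30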